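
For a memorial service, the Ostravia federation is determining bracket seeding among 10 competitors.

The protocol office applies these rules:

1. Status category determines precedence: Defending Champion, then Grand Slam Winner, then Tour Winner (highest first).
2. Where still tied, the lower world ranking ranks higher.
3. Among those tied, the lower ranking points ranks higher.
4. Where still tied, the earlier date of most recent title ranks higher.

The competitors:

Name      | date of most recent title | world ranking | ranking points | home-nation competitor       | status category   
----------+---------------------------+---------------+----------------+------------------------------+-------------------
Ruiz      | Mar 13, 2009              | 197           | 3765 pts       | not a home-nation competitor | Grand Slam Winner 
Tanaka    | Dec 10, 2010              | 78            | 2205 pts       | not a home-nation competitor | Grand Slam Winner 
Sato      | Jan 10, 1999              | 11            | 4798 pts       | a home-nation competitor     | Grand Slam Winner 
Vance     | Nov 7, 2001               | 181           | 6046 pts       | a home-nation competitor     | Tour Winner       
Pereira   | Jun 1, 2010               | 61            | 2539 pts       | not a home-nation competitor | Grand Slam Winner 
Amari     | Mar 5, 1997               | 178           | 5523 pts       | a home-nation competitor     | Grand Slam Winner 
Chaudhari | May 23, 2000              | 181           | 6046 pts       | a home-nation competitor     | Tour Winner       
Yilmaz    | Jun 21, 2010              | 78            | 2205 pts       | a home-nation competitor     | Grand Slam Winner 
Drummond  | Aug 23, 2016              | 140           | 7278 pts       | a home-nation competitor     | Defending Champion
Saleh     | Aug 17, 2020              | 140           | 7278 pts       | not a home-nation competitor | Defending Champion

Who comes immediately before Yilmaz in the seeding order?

Pereira

By status category: Drummond and Saleh (Defending Champion); then Sato, Pereira, Yilmaz, Tanaka, Amari and Ruiz (Grand Slam Winner); then Chaudhari and Vance (Tour Winner).
Drummond and Saleh both have world ranking 140, so the next rule applies.
Drummond and Saleh both have ranking points 7278 pts, so the next rule applies.
Among Drummond and Saleh, by date of most recent title (earlier first): Drummond (Aug 23, 2016) before Saleh (Aug 17, 2020).
Among Sato, Pereira, Yilmaz, Tanaka, Amari and Ruiz, by world ranking (lower first): Sato (11) before Pereira (61) before Yilmaz and Tanaka (78) before Amari (178) before Ruiz (197).
Yilmaz and Tanaka both have ranking points 2205 pts, so the next rule applies.
Among Yilmaz and Tanaka, by date of most recent title (earlier first): Yilmaz (Jun 21, 2010) before Tanaka (Dec 10, 2010).
Chaudhari and Vance both have world ranking 181, so the next rule applies.
Chaudhari and Vance both have ranking points 6046 pts, so the next rule applies.
Among Chaudhari and Vance, by date of most recent title (earlier first): Chaudhari (May 23, 2000) before Vance (Nov 7, 2001).
Order: Drummond, Saleh, Sato, Pereira, Yilmaz, Tanaka, Amari, Ruiz, Chaudhari, Vance.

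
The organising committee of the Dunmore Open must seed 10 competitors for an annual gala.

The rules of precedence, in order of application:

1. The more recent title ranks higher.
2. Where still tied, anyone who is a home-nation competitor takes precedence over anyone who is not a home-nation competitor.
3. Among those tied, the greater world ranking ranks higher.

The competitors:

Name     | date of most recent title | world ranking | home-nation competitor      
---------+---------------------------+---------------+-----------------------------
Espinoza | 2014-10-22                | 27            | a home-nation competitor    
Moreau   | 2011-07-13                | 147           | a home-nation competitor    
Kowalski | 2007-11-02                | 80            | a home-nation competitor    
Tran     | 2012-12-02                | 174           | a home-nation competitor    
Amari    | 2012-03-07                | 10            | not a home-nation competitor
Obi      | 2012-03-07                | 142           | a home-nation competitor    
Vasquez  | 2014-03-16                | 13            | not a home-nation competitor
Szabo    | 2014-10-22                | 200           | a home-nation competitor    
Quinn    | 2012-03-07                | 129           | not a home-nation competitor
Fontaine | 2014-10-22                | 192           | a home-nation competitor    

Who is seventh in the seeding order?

Quinn

By date of most recent title (later first): Szabo, Fontaine and Espinoza (each 2014-10-22); then Vasquez (2014-03-16); then Tran (2012-12-02); then Obi, Quinn and Amari (each 2012-03-07); then Moreau (2011-07-13); then Kowalski (2007-11-02).
Szabo, Fontaine and Espinoza are each a home-nation competitor, so the next rule applies.
Among Szabo, Fontaine and Espinoza, by world ranking (higher first): Szabo (200) before Fontaine (192) before Espinoza (27).
Among Obi, Quinn and Amari, a home-nation competitor before not a home-nation competitor: Obi (a home-nation competitor) before Quinn and Amari (not a home-nation competitor).
Among Quinn and Amari, by world ranking (higher first): Quinn (129) before Amari (10).
Order: Szabo, Fontaine, Espinoza, Vasquez, Tran, Obi, Quinn, Amari, Moreau, Kowalski.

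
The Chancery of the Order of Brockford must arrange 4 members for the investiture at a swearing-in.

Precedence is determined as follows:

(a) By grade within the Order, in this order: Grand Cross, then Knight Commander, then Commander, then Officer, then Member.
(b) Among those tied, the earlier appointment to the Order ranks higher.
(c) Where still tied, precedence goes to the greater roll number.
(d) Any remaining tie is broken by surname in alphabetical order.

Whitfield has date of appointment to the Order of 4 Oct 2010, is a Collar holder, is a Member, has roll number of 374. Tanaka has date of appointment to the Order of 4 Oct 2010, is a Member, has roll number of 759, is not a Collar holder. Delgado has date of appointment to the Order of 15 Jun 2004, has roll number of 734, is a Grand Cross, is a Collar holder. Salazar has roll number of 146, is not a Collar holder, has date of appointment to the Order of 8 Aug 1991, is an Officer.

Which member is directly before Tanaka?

By grade within the Order: Delgado (Grand Cross); then Salazar (Officer); then Tanaka and Whitfield (Member).
Tanaka and Whitfield both have date of appointment to the Order 4 Oct 2010, so the next rule applies.
Among Tanaka and Whitfield, by roll number (higher first): Tanaka (759) before Whitfield (374).
Order: Delgado, Salazar, Tanaka, Whitfield.

Salazar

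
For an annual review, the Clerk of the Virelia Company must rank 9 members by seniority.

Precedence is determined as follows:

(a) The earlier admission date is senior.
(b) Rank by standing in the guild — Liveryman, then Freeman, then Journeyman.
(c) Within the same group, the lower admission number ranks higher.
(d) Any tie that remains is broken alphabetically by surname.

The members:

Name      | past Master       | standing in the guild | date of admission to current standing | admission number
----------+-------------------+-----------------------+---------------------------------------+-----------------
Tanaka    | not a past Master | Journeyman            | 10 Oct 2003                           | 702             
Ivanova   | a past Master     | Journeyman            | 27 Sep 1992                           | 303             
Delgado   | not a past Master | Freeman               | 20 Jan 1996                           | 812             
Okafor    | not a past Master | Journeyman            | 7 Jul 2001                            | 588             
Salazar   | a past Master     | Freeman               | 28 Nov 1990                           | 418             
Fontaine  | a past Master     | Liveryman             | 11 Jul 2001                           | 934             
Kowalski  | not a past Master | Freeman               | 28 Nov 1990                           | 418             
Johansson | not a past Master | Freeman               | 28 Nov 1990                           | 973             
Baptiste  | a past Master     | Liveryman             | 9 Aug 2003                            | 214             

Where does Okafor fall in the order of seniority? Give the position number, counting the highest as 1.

By date of admission to current standing (earlier first): Kowalski, Salazar and Johansson (each 28 Nov 1990); then Ivanova (27 Sep 1992); then Delgado (20 Jan 1996); then Okafor (7 Jul 2001); then Fontaine (11 Jul 2001); then Baptiste (9 Aug 2003); then Tanaka (10 Oct 2003).
Kowalski, Salazar and Johansson are each Freeman, so the next rule applies.
Among Kowalski, Salazar and Johansson, by admission number (lower first): Kowalski and Salazar (418) before Johansson (973).
Among Kowalski and Salazar, alphabetically by surname: Kowalski before Salazar.
Order: Kowalski, Salazar, Johansson, Ivanova, Delgado, Okafor, Fontaine, Baptiste, Tanaka. So position 6.

6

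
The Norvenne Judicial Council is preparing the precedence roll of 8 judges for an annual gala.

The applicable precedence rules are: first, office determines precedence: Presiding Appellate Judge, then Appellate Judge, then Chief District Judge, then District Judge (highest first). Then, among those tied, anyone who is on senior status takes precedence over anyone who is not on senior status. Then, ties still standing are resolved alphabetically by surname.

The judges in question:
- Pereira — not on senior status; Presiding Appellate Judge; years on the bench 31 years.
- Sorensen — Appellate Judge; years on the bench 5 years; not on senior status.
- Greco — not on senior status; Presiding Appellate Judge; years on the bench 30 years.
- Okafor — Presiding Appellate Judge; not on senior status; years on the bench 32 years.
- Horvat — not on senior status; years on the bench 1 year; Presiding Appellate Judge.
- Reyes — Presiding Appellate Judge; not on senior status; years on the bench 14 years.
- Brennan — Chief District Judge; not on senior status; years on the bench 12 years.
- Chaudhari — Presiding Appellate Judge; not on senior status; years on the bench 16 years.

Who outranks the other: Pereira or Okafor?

By office: Chaudhari, Greco, Horvat, Okafor, Pereira and Reyes (Presiding Appellate Judge); then Sorensen (Appellate Judge); then Brennan (Chief District Judge).
Chaudhari, Greco, Horvat, Okafor, Pereira and Reyes are each not on senior status, so the next rule applies.
Among Chaudhari, Greco, Horvat, Okafor, Pereira and Reyes, alphabetically by surname: Chaudhari before Greco before Horvat before Okafor before Pereira before Reyes.
So Okafor takes precedence.

Okafor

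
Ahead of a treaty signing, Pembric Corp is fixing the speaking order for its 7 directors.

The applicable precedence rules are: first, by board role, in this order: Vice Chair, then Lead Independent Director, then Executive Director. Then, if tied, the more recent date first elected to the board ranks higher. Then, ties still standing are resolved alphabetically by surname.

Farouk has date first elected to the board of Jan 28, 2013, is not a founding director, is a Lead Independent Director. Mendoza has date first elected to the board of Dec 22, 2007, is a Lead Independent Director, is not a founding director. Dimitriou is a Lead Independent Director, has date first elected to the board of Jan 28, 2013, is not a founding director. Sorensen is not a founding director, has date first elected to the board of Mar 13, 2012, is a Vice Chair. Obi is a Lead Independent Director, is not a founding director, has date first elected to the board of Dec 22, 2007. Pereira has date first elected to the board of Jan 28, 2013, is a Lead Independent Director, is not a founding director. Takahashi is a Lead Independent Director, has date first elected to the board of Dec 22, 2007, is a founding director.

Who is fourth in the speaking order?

Pereira

By board role: Sorensen (Vice Chair); then Dimitriou, Farouk, Pereira, Mendoza, Obi and Takahashi (Lead Independent Director).
Among Dimitriou, Farouk, Pereira, Mendoza, Obi and Takahashi, by date first elected to the board (later first): Dimitriou, Farouk and Pereira (Jan 28, 2013) before Mendoza, Obi and Takahashi (Dec 22, 2007).
Among Dimitriou, Farouk and Pereira, alphabetically by surname: Dimitriou before Farouk before Pereira.
Among Mendoza, Obi and Takahashi, alphabetically by surname: Mendoza before Obi before Takahashi.
Order: Sorensen, Dimitriou, Farouk, Pereira, Mendoza, Obi, Takahashi.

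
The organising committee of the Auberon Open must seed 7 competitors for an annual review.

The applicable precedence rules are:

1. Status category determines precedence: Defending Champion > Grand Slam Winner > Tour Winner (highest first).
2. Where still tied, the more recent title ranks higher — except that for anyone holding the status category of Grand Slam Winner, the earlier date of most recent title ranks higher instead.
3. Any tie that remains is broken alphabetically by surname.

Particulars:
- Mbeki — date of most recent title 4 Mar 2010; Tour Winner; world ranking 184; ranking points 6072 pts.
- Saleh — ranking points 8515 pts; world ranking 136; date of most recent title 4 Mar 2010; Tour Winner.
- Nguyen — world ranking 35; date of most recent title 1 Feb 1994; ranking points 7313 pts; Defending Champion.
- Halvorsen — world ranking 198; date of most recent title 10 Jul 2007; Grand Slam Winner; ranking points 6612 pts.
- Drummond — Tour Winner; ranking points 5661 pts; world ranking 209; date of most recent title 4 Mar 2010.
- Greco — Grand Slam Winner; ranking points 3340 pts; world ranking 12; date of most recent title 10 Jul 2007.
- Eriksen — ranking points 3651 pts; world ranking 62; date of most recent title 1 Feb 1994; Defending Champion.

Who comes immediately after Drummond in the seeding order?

Mbeki

By status category: Eriksen and Nguyen (Defending Champion); then Greco and Halvorsen (Grand Slam Winner); then Drummond, Mbeki and Saleh (Tour Winner).
Eriksen and Nguyen both have date of most recent title 1 Feb 1994, so the next rule applies.
Among Eriksen and Nguyen, alphabetically by surname: Eriksen before Nguyen.
Greco and Halvorsen both have date of most recent title 10 Jul 2007, so the next rule applies.
Among Greco and Halvorsen, alphabetically by surname: Greco before Halvorsen.
Drummond, Mbeki and Saleh all have date of most recent title 4 Mar 2010, so the next rule applies.
Among Drummond, Mbeki and Saleh, alphabetically by surname: Drummond before Mbeki before Saleh.
Order: Eriksen, Nguyen, Greco, Halvorsen, Drummond, Mbeki, Saleh.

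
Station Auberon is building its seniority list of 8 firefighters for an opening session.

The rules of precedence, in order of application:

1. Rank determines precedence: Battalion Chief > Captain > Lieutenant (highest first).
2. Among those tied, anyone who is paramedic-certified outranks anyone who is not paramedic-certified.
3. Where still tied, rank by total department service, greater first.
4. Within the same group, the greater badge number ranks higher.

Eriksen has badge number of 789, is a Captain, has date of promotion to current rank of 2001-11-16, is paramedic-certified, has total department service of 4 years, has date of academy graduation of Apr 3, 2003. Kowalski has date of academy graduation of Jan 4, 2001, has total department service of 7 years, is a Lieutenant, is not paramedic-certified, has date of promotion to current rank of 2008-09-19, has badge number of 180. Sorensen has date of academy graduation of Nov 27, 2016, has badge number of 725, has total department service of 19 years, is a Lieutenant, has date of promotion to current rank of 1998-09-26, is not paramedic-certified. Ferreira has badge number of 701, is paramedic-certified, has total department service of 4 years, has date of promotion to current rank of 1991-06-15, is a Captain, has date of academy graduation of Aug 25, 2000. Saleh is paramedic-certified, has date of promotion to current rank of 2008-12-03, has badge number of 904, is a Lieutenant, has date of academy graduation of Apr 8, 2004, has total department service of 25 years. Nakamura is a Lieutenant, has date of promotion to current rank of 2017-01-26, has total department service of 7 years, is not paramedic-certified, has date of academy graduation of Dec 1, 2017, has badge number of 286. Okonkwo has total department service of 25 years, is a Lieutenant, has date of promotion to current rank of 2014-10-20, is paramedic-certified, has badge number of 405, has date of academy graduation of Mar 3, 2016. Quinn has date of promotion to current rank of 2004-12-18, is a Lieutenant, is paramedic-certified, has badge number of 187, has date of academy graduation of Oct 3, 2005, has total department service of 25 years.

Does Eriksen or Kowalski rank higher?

By rank: Eriksen and Ferreira (Captain); then Saleh, Okonkwo, Quinn, Sorensen, Nakamura and Kowalski (Lieutenant).
Eriksen and Ferreira are each paramedic-certified, so the next rule applies.
Eriksen and Ferreira both have total department service 4 years, so the next rule applies.
Among Eriksen and Ferreira, by badge number (higher first): Eriksen (789) before Ferreira (701).
Among Saleh, Okonkwo, Quinn, Sorensen, Nakamura and Kowalski, paramedic-certified before not paramedic-certified: Saleh, Okonkwo and Quinn (paramedic-certified) before Sorensen, Nakamura and Kowalski (not paramedic-certified).
Saleh, Okonkwo and Quinn all have total department service 25 years, so the next rule applies.
Among Saleh, Okonkwo and Quinn, by badge number (higher first): Saleh (904) before Okonkwo (405) before Quinn (187).
Among Sorensen, Nakamura and Kowalski, by total department service (higher first): Sorensen (19 years) before Nakamura and Kowalski (7 years).
Among Nakamura and Kowalski, by badge number (higher first): Nakamura (286) before Kowalski (180).
So Eriksen takes precedence.

Eriksen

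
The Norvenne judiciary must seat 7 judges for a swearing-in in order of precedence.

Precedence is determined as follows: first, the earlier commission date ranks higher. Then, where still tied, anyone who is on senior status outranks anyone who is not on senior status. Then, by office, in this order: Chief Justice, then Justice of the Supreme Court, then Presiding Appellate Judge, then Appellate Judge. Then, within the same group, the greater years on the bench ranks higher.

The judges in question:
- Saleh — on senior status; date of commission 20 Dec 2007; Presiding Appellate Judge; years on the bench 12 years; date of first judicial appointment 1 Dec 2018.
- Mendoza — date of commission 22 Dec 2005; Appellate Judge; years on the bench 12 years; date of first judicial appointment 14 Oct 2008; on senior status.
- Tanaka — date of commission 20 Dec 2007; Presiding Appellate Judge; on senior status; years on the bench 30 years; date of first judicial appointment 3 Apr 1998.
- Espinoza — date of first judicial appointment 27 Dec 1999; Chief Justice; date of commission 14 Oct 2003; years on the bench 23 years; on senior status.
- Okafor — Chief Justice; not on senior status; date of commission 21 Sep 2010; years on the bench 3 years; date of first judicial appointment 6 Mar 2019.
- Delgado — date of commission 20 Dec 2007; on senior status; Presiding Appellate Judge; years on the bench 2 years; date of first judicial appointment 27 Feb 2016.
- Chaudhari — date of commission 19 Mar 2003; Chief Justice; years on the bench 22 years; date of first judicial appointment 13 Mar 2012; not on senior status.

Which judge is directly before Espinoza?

Chaudhari

By date of commission (earlier first): Chaudhari (19 Mar 2003); then Espinoza (14 Oct 2003); then Mendoza (22 Dec 2005); then Tanaka, Saleh and Delgado (each 20 Dec 2007); then Okafor (21 Sep 2010).
Tanaka, Saleh and Delgado are each on senior status, so the next rule applies.
Tanaka, Saleh and Delgado are each Presiding Appellate Judge, so the next rule applies.
Among Tanaka, Saleh and Delgado, by years on the bench (higher first): Tanaka (30 years) before Saleh (12 years) before Delgado (2 years).
Order: Chaudhari, Espinoza, Mendoza, Tanaka, Saleh, Delgado, Okafor.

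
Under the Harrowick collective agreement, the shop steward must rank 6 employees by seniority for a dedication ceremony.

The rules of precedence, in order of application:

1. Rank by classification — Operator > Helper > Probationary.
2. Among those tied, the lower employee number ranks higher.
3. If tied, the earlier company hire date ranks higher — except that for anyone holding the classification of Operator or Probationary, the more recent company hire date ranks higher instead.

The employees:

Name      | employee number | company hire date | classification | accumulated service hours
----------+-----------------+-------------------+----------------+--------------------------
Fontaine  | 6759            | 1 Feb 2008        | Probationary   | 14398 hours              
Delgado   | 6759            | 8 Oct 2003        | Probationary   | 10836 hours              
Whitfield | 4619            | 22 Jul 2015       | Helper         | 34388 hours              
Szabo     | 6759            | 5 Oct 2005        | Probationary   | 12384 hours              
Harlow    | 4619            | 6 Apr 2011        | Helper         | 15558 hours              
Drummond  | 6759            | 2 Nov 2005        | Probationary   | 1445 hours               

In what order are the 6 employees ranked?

By classification: Harlow and Whitfield (Helper); then Fontaine, Drummond, Szabo and Delgado (Probationary).
Harlow and Whitfield both have employee number 4619, so the next rule applies.
Among Harlow and Whitfield, by company hire date (earlier first): Harlow (6 Apr 2011) before Whitfield (22 Jul 2015).
Fontaine, Drummond, Szabo and Delgado all have employee number 6759, so the next rule applies.
Among Fontaine, Drummond, Szabo and Delgado, by company hire date (later first) (reversed rule for this group): Fontaine (1 Feb 2008) before Drummond (2 Nov 2005) before Szabo (5 Oct 2005) before Delgado (8 Oct 2003).
Full order: Harlow, Whitfield, Fontaine, Drummond, Szabo, Delgado.

Harlow, Whitfield, Fontaine, Drummond, Szabo, Delgado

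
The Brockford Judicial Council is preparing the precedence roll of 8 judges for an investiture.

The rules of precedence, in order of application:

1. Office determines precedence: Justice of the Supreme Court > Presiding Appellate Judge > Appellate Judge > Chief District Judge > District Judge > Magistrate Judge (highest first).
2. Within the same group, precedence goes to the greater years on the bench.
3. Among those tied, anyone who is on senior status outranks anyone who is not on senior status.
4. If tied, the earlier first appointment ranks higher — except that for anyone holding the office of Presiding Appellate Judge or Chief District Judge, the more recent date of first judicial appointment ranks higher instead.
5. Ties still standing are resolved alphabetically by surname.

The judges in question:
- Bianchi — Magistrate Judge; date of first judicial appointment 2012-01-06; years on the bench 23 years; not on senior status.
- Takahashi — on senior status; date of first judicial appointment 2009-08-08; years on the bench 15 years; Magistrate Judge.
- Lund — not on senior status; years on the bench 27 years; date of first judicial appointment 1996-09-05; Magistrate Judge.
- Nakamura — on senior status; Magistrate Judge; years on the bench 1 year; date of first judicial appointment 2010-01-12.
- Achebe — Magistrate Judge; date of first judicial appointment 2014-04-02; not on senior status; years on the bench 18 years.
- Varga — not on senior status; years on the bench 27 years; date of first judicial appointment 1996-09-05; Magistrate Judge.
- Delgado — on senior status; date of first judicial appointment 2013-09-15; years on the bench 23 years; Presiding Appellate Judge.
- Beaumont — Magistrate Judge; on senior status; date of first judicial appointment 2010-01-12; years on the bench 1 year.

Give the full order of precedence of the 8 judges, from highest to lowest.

Delgado, Lund, Varga, Bianchi, Achebe, Takahashi, Beaumont, Nakamura

By office: Delgado (Presiding Appellate Judge); then Lund, Varga, Bianchi, Achebe, Takahashi, Beaumont and Nakamura (Magistrate Judge).
Among Lund, Varga, Bianchi, Achebe, Takahashi, Beaumont and Nakamura, by years on the bench (higher first): Lund and Varga (27 years) before Bianchi (23 years) before Achebe (18 years) before Takahashi (15 years) before Beaumont and Nakamura (1 year).
Lund and Varga are each not on senior status, so the next rule applies.
Lund and Varga both have date of first judicial appointment 1996-09-05, so the next rule applies.
Among Lund and Varga, alphabetically by surname: Lund before Varga.
Beaumont and Nakamura are each on senior status, so the next rule applies.
Beaumont and Nakamura both have date of first judicial appointment 2010-01-12, so the next rule applies.
Among Beaumont and Nakamura, alphabetically by surname: Beaumont before Nakamura.
Full order: Delgado, Lund, Varga, Bianchi, Achebe, Takahashi, Beaumont, Nakamura.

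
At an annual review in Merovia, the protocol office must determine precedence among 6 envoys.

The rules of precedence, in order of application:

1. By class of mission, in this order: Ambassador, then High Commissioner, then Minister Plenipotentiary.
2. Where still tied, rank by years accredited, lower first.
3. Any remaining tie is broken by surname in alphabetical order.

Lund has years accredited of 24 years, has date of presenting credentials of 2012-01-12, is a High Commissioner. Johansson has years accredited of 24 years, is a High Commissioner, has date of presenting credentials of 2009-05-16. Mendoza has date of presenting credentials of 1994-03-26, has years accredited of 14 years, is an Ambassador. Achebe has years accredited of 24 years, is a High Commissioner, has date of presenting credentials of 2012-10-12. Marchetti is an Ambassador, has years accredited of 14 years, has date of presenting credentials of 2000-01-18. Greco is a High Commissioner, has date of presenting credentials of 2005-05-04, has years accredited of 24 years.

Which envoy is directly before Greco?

Achebe

By class of mission: Marchetti and Mendoza (Ambassador); then Achebe, Greco, Johansson and Lund (High Commissioner).
Marchetti and Mendoza both have years accredited 14 years, so the next rule applies.
Among Marchetti and Mendoza, alphabetically by surname: Marchetti before Mendoza.
Achebe, Greco, Johansson and Lund all have years accredited 24 years, so the next rule applies.
Among Achebe, Greco, Johansson and Lund, alphabetically by surname: Achebe before Greco before Johansson before Lund.
Order: Marchetti, Mendoza, Achebe, Greco, Johansson, Lund.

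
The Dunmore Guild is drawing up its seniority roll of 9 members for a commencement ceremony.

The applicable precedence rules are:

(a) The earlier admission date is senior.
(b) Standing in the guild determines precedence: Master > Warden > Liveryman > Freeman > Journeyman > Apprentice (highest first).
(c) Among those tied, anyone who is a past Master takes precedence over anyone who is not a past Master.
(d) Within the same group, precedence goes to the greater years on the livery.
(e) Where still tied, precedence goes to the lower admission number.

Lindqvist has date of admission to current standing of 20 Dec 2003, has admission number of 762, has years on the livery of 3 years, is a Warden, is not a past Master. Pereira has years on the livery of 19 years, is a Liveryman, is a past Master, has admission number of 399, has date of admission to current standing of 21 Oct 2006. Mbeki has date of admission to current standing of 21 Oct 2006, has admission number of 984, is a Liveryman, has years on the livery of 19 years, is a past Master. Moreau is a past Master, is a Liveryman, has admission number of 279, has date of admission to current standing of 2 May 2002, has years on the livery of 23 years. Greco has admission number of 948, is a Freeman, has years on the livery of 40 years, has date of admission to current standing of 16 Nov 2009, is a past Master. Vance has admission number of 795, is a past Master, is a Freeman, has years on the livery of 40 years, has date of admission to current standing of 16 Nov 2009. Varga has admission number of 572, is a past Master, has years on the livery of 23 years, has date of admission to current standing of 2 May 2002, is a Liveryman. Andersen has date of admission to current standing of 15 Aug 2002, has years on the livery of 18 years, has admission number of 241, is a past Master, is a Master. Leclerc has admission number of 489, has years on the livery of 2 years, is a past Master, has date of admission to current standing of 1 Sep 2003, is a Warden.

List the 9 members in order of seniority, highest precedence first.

By date of admission to current standing (earlier first): Moreau and Varga (both 2 May 2002); then Andersen (15 Aug 2002); then Leclerc (1 Sep 2003); then Lindqvist (20 Dec 2003); then Pereira and Mbeki (both 21 Oct 2006); then Vance and Greco (both 16 Nov 2009).
Moreau and Varga are each Liveryman, so the next rule applies.
Moreau and Varga are each a past Master, so the next rule applies.
Moreau and Varga both have years on the livery 23 years, so the next rule applies.
Among Moreau and Varga, by admission number (lower first): Moreau (279) before Varga (572).
Pereira and Mbeki are each Liveryman, so the next rule applies.
Pereira and Mbeki are each a past Master, so the next rule applies.
Pereira and Mbeki both have years on the livery 19 years, so the next rule applies.
Among Pereira and Mbeki, by admission number (lower first): Pereira (399) before Mbeki (984).
Vance and Greco are each Freeman, so the next rule applies.
Vance and Greco are each a past Master, so the next rule applies.
Vance and Greco both have years on the livery 40 years, so the next rule applies.
Among Vance and Greco, by admission number (lower first): Vance (795) before Greco (948).
Full order: Moreau, Varga, Andersen, Leclerc, Lindqvist, Pereira, Mbeki, Vance, Greco.

Moreau, Varga, Andersen, Leclerc, Lindqvist, Pereira, Mbeki, Vance, Greco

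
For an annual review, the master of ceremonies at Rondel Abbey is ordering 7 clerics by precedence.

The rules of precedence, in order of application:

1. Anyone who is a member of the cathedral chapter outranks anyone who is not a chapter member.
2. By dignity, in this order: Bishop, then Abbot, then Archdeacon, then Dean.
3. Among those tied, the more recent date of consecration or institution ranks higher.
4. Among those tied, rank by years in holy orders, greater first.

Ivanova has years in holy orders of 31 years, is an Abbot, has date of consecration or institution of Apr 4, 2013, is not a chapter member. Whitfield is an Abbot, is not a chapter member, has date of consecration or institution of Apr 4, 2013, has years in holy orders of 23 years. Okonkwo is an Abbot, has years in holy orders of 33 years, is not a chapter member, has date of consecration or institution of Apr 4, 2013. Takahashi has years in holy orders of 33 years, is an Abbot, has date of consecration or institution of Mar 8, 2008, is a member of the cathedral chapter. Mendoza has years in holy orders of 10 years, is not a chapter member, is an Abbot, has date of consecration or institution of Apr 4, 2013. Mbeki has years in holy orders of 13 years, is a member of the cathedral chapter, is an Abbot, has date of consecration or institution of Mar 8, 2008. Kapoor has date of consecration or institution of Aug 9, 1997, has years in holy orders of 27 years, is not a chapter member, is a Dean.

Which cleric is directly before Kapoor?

Mendoza

By the first rule: Takahashi and Mbeki (both a member of the cathedral chapter); then Okonkwo, Ivanova, Whitfield, Mendoza and Kapoor (each not a chapter member).
Takahashi and Mbeki are each Abbot, so the next rule applies.
Takahashi and Mbeki both have date of consecration or institution Mar 8, 2008, so the next rule applies.
Among Takahashi and Mbeki, by years in holy orders (higher first): Takahashi (33 years) before Mbeki (13 years).
Among Okonkwo, Ivanova, Whitfield, Mendoza and Kapoor, by dignity: Okonkwo, Ivanova, Whitfield and Mendoza (Abbot) before Kapoor (Dean).
Okonkwo, Ivanova, Whitfield and Mendoza all have date of consecration or institution Apr 4, 2013, so the next rule applies.
Among Okonkwo, Ivanova, Whitfield and Mendoza, by years in holy orders (higher first): Okonkwo (33 years) before Ivanova (31 years) before Whitfield (23 years) before Mendoza (10 years).
Order: Takahashi, Mbeki, Okonkwo, Ivanova, Whitfield, Mendoza, Kapoor.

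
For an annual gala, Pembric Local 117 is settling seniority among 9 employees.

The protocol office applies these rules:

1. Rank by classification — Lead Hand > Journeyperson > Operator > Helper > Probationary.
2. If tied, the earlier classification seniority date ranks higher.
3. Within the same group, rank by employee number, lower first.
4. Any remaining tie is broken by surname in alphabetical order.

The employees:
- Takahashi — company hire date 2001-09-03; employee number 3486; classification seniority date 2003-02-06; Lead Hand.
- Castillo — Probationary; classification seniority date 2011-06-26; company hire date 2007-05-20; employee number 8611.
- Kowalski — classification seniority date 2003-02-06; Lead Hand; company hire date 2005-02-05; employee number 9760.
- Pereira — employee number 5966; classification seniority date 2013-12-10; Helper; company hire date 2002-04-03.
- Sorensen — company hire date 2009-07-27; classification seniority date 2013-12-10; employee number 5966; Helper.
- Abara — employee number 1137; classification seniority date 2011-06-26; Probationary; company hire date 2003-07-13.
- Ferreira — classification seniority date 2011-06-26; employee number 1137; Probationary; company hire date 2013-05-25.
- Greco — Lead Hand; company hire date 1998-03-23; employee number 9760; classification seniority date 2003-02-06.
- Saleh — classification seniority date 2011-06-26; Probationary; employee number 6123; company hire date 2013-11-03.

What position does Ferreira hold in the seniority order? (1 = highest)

By classification: Takahashi, Greco and Kowalski (Lead Hand); then Pereira and Sorensen (Helper); then Abara, Ferreira, Saleh and Castillo (Probationary).
Takahashi, Greco and Kowalski all have classification seniority date 2003-02-06, so the next rule applies.
Among Takahashi, Greco and Kowalski, by employee number (lower first): Takahashi (3486) before Greco and Kowalski (9760).
Among Greco and Kowalski, alphabetically by surname: Greco before Kowalski.
Pereira and Sorensen both have classification seniority date 2013-12-10, so the next rule applies.
Pereira and Sorensen both have employee number 5966, so the next rule applies.
Among Pereira and Sorensen, alphabetically by surname: Pereira before Sorensen.
Abara, Ferreira, Saleh and Castillo all have classification seniority date 2011-06-26, so the next rule applies.
Among Abara, Ferreira, Saleh and Castillo, by employee number (lower first): Abara and Ferreira (1137) before Saleh (6123) before Castillo (8611).
Among Abara and Ferreira, alphabetically by surname: Abara before Ferreira.
Order: Takahashi, Greco, Kowalski, Pereira, Sorensen, Abara, Ferreira, Saleh, Castillo. So position 7.

7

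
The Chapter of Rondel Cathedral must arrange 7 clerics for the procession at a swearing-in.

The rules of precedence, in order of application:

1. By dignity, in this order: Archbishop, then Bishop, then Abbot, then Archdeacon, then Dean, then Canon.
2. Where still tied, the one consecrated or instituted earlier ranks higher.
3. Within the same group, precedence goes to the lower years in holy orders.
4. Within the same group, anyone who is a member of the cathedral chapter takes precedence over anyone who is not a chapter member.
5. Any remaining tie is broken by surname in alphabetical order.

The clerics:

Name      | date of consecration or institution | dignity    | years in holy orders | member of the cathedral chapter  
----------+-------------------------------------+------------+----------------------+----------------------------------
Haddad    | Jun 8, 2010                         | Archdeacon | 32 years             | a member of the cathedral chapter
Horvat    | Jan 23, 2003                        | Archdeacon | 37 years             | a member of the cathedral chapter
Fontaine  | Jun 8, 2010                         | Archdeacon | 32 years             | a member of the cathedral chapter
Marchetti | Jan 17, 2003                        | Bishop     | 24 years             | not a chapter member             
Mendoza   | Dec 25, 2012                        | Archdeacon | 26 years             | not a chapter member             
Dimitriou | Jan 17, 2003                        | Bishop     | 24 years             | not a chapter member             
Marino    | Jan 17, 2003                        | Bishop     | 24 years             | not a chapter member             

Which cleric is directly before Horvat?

Marino

By dignity: Dimitriou, Marchetti and Marino (Bishop); then Horvat, Fontaine, Haddad and Mendoza (Archdeacon).
Dimitriou, Marchetti and Marino all have date of consecration or institution Jan 17, 2003, so the next rule applies.
Dimitriou, Marchetti and Marino all have years in holy orders 24 years, so the next rule applies.
Dimitriou, Marchetti and Marino are each not a chapter member, so the next rule applies.
Among Dimitriou, Marchetti and Marino, alphabetically by surname: Dimitriou before Marchetti before Marino.
Among Horvat, Fontaine, Haddad and Mendoza, by date of consecration or institution (earlier first): Horvat (Jan 23, 2003) before Fontaine and Haddad (Jun 8, 2010) before Mendoza (Dec 25, 2012).
Fontaine and Haddad both have years in holy orders 32 years, so the next rule applies.
Fontaine and Haddad are each a member of the cathedral chapter, so the next rule applies.
Among Fontaine and Haddad, alphabetically by surname: Fontaine before Haddad.
Order: Dimitriou, Marchetti, Marino, Horvat, Fontaine, Haddad, Mendoza.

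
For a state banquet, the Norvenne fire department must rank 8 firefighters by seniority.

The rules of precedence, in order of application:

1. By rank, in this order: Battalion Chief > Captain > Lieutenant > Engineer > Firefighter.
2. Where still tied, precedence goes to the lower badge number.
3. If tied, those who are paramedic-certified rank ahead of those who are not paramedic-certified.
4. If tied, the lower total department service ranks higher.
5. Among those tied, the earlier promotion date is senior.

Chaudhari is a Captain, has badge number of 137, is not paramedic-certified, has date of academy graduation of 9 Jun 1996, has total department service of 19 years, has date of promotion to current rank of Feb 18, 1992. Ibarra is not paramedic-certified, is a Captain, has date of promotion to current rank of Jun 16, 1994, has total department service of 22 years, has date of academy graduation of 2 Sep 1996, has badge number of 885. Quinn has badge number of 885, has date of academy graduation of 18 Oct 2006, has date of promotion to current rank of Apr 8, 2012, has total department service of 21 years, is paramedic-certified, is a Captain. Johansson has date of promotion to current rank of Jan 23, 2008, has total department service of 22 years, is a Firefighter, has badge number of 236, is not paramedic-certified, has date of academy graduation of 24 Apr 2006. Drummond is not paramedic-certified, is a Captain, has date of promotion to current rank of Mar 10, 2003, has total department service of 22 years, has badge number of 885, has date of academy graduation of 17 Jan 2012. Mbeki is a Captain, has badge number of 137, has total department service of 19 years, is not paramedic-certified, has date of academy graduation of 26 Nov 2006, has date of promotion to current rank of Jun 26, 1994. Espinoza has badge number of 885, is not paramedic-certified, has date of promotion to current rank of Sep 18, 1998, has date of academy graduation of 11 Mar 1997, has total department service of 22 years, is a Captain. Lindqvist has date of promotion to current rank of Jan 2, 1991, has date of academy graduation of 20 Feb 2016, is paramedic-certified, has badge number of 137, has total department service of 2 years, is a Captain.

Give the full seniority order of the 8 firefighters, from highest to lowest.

By rank: Lindqvist, Chaudhari, Mbeki, Quinn, Ibarra, Espinoza and Drummond (Captain); then Johansson (Firefighter).
Among Lindqvist, Chaudhari, Mbeki, Quinn, Ibarra, Espinoza and Drummond, by badge number (lower first): Lindqvist, Chaudhari and Mbeki (137) before Quinn, Ibarra, Espinoza and Drummond (885).
Among Lindqvist, Chaudhari and Mbeki, paramedic-certified before not paramedic-certified: Lindqvist (paramedic-certified) before Chaudhari and Mbeki (not paramedic-certified).
Chaudhari and Mbeki both have total department service 19 years, so the next rule applies.
Among Chaudhari and Mbeki, by date of promotion to current rank (earlier first): Chaudhari (Feb 18, 1992) before Mbeki (Jun 26, 1994).
Among Quinn, Ibarra, Espinoza and Drummond, paramedic-certified before not paramedic-certified: Quinn (paramedic-certified) before Ibarra, Espinoza and Drummond (not paramedic-certified).
Ibarra, Espinoza and Drummond all have total department service 22 years, so the next rule applies.
Among Ibarra, Espinoza and Drummond, by date of promotion to current rank (earlier first): Ibarra (Jun 16, 1994) before Espinoza (Sep 18, 1998) before Drummond (Mar 10, 2003).
Full order: Lindqvist, Chaudhari, Mbeki, Quinn, Ibarra, Espinoza, Drummond, Johansson.

Lindqvist, Chaudhari, Mbeki, Quinn, Ibarra, Espinoza, Drummond, Johansson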